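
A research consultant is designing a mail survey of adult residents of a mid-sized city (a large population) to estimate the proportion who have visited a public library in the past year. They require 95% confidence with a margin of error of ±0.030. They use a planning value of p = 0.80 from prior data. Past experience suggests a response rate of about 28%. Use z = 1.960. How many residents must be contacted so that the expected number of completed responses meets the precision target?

Completed interviews needed: n₀ = 1.960² × 0.1600 / 0.030² ≈ 682.95 → 683.
At a 28% response rate, contacts needed = 683 / 0.28 ≈ 2439.29 → 2440.

2440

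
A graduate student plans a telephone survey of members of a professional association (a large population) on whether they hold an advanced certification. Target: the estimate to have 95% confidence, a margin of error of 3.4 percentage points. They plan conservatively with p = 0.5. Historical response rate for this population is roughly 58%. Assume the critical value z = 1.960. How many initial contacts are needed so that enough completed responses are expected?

Completed interviews needed: n₀ = 1.960² × 0.2500 / 0.034² ≈ 830.80 → 831.
At a 58% response rate, contacts needed = 831 / 0.58 ≈ 1432.76 → 1433.

1433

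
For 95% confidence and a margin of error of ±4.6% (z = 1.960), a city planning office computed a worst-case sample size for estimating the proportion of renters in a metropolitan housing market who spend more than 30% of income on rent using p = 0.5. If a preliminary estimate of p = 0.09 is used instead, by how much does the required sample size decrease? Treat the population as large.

305

Conservative (p = 0.5): n = 1.960² × 0.25 / 0.046² ≈ 453.88 → 454.
Using p = 0.09: p(1−p) = 0.0819, so n = 1.960² × 0.0819 / 0.046² ≈ 148.69 → 149.
Reduction: 454 − 149 = 305.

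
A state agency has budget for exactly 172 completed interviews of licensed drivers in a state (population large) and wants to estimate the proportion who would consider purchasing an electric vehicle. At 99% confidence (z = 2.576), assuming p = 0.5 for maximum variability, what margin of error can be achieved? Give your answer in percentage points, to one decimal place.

9.8

SE(p̂) = √[p(1−p)/n] = √[0.2500/172] = 0.03812.
E = z × SE = 2.576 × 0.03812 = 0.09821, or 9.8 percentage points.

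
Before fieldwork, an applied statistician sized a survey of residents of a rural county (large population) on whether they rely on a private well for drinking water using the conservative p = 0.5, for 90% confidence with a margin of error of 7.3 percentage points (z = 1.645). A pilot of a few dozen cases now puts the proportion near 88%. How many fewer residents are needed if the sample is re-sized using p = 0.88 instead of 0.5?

Conservative (p = 0.5): n = 1.645² × 0.25 / 0.073² ≈ 126.95 → 127.
Using p = 0.88: p(1−p) = 0.1056, so n = 1.645² × 0.1056 / 0.073² ≈ 53.62 → 54.
Reduction: 127 − 54 = 73.

73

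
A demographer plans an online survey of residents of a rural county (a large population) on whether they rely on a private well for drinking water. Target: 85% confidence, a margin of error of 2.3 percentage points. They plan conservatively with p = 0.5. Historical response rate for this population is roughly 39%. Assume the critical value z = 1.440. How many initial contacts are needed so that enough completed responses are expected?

2513

Completed interviews needed: n₀ = 1.440² × 0.2500 / 0.023² ≈ 979.96 → 980.
At a 39% response rate, contacts needed = 980 / 0.39 ≈ 2512.82 → 2513.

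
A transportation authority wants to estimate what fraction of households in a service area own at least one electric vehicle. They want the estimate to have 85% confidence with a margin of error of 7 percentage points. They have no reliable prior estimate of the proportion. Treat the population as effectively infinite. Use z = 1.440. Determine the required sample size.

With no prior estimate, use p = 0.5, giving p(1−p) = 0.25.
n = z²·p(1−p)/E² = 1.440² × 0.2500 / 0.070² = 2.0736 × 0.2500 / 0.004900 ≈ 105.80.
Rounding up gives n = 106.

106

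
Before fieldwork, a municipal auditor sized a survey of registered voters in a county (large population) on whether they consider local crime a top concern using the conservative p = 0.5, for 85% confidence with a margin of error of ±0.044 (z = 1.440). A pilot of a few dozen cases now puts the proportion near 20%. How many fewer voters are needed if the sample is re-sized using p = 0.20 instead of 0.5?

Conservative (p = 0.5): n = 1.440² × 0.25 / 0.044² ≈ 267.77 → 268.
Using p = 0.20: p(1−p) = 0.1600, so n = 1.440² × 0.1600 / 0.044² ≈ 171.37 → 172.
Reduction: 268 − 172 = 96.

96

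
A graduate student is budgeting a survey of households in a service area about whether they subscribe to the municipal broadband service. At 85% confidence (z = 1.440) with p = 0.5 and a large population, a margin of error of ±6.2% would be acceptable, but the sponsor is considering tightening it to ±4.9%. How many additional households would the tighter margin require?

At ±6.2%: n = 1.440² × 0.2500 / 0.062² ≈ 134.86 → 135.
At ±4.9%: n = 1.440² × 0.2500 / 0.049² ≈ 215.91 → 216.
Additional respondents: 216 − 135 = 81.

81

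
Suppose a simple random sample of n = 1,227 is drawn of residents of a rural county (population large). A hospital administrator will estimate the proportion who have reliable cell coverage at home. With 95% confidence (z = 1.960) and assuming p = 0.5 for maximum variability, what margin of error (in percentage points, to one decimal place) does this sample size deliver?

SE(p̂) = √[p(1−p)/n] = √[0.2500/1227] = 0.01427.
E = z × SE = 1.960 × 0.01427 = 0.02798, or 2.8 percentage points.

2.8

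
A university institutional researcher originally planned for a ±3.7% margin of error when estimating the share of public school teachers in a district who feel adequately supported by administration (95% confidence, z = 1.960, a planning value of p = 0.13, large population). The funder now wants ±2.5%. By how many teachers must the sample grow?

At ±3.7%: n = 1.960² × 0.1131 / 0.037² ≈ 317.37 → 318.
At ±2.5%: n = 1.960² × 0.1131 / 0.025² ≈ 695.18 → 696.
Additional respondents: 696 − 318 = 378.

378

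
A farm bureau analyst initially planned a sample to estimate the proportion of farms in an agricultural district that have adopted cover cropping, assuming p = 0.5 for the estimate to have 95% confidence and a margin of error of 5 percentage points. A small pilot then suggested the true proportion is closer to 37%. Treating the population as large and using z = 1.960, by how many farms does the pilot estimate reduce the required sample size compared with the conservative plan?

26

Conservative (p = 0.5): n = 1.960² × 0.25 / 0.050² ≈ 384.16 → 385.
Using p = 0.37: p(1−p) = 0.2331, so n = 1.960² × 0.2331 / 0.050² ≈ 358.19 → 359.
Reduction: 385 − 359 = 26.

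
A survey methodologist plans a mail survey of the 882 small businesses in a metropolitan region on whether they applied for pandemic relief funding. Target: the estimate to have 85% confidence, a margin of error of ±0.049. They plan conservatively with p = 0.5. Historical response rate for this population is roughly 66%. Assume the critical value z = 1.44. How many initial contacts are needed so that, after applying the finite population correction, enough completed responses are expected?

264

Completed interviews needed (unadjusted): n₀ = 1.44² × 0.2500 / 0.049² ≈ 215.91 → 216.
FPC for N = 882: n = 216 / (1 + 215/882) = 216 / 1.2438 ≈ 173.67 → 174.
At a 66% response rate, contacts needed = 174 / 0.66 ≈ 263.64 → 264.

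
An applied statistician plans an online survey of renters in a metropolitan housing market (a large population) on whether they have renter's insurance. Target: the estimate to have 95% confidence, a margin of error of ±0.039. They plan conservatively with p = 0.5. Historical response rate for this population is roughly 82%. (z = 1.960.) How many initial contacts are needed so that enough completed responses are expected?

Completed interviews needed: n₀ = 1.960² × 0.2500 / 0.039² ≈ 631.43 → 632.
At an 82% response rate, contacts needed = 632 / 0.82 ≈ 770.73 → 771.

771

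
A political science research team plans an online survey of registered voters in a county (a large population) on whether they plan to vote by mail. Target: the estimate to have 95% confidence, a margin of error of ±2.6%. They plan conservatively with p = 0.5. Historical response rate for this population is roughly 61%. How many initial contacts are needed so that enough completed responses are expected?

For 95% confidence, z = 1.960.
Completed interviews needed: n₀ = 1.960² × 0.2500 / 0.026² ≈ 1420.71 → 1421.
At a 61% response rate, contacts needed = 1421 / 0.61 ≈ 2329.51 → 2330.

2330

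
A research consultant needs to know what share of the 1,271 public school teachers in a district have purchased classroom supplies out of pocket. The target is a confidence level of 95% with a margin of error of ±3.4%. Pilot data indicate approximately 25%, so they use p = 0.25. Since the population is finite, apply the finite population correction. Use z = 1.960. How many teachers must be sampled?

419

Unadjusted: n₀ = 1.960² × 0.25 × 0.75 / 0.034² ≈ 623.10, so n₀ = 624.
Finite population correction with N = 1,271: n = n₀ / (1 + (n₀−1)/N) = 624 / (1 + 623/1271) = 624 / 1.4902 ≈ 418.75.
Rounding up, n = 419.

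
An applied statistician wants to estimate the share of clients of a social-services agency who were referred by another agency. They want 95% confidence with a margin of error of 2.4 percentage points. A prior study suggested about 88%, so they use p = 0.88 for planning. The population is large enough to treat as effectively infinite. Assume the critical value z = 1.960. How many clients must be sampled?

With p = 0.88, p(1−p) = 0.1056.
n = z²·p(1−p)/E² = 1.960² × 0.1056 / 0.024² = 3.8416 × 0.1056 / 0.000576 ≈ 704.29.
Rounding up gives n = 705.

705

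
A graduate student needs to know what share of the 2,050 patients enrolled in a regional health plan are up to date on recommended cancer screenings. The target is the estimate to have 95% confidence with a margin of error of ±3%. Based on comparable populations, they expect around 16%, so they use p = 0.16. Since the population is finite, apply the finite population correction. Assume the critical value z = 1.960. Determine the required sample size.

449

Unadjusted: n₀ = 1.960² × 0.16 × 0.84 / 0.030² ≈ 573.68, so n₀ = 574.
Finite population correction with N = 2,050: n = n₀ / (1 + (n₀−1)/N) = 574 / (1 + 573/2050) = 574 / 1.2795 ≈ 448.61.
Rounding up, n = 449.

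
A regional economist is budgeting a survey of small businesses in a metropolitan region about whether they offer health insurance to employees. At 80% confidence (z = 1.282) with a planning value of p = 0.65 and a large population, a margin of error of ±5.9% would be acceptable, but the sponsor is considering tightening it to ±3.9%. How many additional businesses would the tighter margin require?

138

At ±5.9%: n = 1.282² × 0.2275 / 0.059² ≈ 107.41 → 108.
At ±3.9%: n = 1.282² × 0.2275 / 0.039² ≈ 245.83 → 246.
Additional respondents: 246 − 108 = 138.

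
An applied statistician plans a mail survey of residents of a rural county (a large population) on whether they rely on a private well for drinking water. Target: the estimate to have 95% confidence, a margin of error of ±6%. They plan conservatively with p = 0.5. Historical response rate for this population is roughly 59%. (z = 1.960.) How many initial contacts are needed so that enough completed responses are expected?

453

Completed interviews needed: n₀ = 1.960² × 0.2500 / 0.060² ≈ 266.78 → 267.
At a 59% response rate, contacts needed = 267 / 0.59 ≈ 452.54 → 453.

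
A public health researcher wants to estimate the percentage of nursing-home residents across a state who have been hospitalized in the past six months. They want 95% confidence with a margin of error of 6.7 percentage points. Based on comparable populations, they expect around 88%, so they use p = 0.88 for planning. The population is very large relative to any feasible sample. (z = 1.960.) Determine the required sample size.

91

With p = 0.88, p(1−p) = 0.1056.
n = z²·p(1−p)/E² = 1.960² × 0.1056 / 0.067² = 3.8416 × 0.1056 / 0.004489 ≈ 90.37.
Rounding up gives n = 91.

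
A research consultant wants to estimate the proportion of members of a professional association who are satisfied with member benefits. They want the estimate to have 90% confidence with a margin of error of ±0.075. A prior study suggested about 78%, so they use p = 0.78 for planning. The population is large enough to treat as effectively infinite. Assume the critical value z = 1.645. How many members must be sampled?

With p = 0.78, p(1−p) = 0.1716.
n = z²·p(1−p)/E² = 1.645² × 0.1716 / 0.075² = 2.7060 × 0.1716 / 0.005625 ≈ 82.55.
Rounding up gives n = 83.

83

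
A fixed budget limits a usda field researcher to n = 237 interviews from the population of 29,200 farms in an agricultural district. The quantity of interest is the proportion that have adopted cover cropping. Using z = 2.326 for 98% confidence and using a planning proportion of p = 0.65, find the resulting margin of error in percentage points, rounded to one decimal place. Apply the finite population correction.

7.2

Finite-population factor: (N−n)/(N−1) = (29200−237)/(29200−1) = 0.9919.
SE(p̂) = √[p(1−p)/n · (N−n)/(N−1)] = √[0.2275/237 × 0.9919] = 0.03086.
E = z × SE = 2.326 × 0.03086 = 0.07177 ≈ 7.2 percentage points.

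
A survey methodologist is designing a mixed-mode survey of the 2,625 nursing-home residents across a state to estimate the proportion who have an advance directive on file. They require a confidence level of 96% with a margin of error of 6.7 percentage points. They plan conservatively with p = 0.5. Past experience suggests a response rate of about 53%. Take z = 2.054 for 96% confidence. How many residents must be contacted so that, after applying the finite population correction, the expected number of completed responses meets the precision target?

408

Completed interviews needed (unadjusted): n₀ = 2.054² × 0.2500 / 0.067² ≈ 234.96 → 235.
FPC for N = 2,625: n = 235 / (1 + 234/2625) = 235 / 1.0891 ≈ 215.77 → 216.
At a 53% response rate, contacts needed = 216 / 0.53 ≈ 407.55 → 408.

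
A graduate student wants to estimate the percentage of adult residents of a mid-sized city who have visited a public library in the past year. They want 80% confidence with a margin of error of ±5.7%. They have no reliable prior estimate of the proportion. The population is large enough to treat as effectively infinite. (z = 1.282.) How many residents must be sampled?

127

With no prior estimate, use p = 0.5, giving p(1−p) = 0.25.
n = z²·p(1−p)/E² = 1.282² × 0.2500 / 0.057² = 1.6435 × 0.2500 / 0.003249 ≈ 126.46.
Rounding up gives n = 127.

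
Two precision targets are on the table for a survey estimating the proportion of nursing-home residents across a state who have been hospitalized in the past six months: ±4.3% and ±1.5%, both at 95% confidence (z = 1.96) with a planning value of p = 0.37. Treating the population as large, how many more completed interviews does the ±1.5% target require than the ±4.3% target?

At ±4.3%: n = 1.96² × 0.2331 / 0.043² ≈ 484.30 → 485.
At ±1.5%: n = 1.96² × 0.2331 / 0.015² ≈ 3979.90 → 3980.
Additional respondents: 3980 − 485 = 3495.

3495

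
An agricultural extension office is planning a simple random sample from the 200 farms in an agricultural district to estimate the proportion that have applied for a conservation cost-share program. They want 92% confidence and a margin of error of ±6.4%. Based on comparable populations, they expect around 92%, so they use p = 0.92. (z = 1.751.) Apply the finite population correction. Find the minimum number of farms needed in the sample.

44

Unadjusted: n₀ = 1.751² × 0.92 × 0.08 / 0.064² ≈ 55.09, so n₀ = 56.
Finite population correction with N = 200: n = n₀ / (1 + (n₀−1)/N) = 56 / (1 + 55/200) = 56 / 1.2750 ≈ 43.92.
Rounding up, n = 44.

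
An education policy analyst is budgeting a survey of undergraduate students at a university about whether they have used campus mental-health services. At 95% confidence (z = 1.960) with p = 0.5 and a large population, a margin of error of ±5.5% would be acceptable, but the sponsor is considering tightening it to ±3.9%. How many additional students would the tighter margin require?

At ±5.5%: n = 1.960² × 0.2500 / 0.055² ≈ 317.49 → 318.
At ±3.9%: n = 1.960² × 0.2500 / 0.039² ≈ 631.43 → 632.
Additional respondents: 632 − 318 = 314.

314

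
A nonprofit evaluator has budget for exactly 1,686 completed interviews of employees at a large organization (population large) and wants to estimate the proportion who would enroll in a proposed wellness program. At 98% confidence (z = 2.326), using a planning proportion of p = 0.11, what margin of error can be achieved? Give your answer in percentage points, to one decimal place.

1.8

SE(p̂) = √[p(1−p)/n] = √[0.0979/1686] = 0.00762.
E = z × SE = 2.326 × 0.00762 = 0.01772, or 1.8 percentage points.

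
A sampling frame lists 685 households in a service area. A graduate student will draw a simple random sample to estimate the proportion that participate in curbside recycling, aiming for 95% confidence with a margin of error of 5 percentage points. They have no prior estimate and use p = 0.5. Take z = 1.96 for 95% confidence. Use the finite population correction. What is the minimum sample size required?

Unadjusted: n₀ = 1.96² × 0.50 × 0.50 / 0.050² ≈ 384.16, so n₀ = 385.
Finite population correction with N = 685: n = n₀ / (1 + (n₀−1)/N) = 385 / (1 + 384/685) = 385 / 1.5606 ≈ 246.70.
Rounding up, n = 247.

247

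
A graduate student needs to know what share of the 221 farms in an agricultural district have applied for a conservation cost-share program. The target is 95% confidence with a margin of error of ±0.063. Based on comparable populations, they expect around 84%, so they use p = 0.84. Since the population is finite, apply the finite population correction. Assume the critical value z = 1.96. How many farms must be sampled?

Unadjusted: n₀ = 1.96² × 0.84 × 0.16 / 0.063² ≈ 130.09, so n₀ = 131.
Finite population correction with N = 221: n = n₀ / (1 + (n₀−1)/N) = 131 / (1 + 130/221) = 131 / 1.5882 ≈ 82.48.
Rounding up, n = 83.

83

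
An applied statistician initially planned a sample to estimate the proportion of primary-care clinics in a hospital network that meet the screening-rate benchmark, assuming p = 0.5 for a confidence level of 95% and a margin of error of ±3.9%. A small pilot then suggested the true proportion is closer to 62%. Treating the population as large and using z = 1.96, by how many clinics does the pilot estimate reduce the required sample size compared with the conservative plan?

36

Conservative (p = 0.5): n = 1.96² × 0.25 / 0.039² ≈ 631.43 → 632.
Using p = 0.62: p(1−p) = 0.2356, so n = 1.96² × 0.2356 / 0.039² ≈ 595.06 → 596.
Reduction: 632 − 596 = 36.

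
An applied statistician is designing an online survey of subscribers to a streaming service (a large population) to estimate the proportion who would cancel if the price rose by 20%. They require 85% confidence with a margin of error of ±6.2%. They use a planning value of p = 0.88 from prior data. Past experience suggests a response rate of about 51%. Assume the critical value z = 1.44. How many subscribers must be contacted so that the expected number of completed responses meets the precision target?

Completed interviews needed: n₀ = 1.44² × 0.1056 / 0.062² ≈ 56.96 → 57.
At a 51% response rate, contacts needed = 57 / 0.51 ≈ 111.76 → 112.

112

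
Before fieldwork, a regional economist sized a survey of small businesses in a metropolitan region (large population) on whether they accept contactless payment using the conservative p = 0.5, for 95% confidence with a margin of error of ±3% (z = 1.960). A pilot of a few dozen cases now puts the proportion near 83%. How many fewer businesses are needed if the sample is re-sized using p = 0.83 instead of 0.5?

465

Conservative (p = 0.5): n = 1.960² × 0.25 / 0.030² ≈ 1067.11 → 1068.
Using p = 0.83: p(1−p) = 0.1411, so n = 1.960² × 0.1411 / 0.030² ≈ 602.28 → 603.
Reduction: 1068 − 603 = 465.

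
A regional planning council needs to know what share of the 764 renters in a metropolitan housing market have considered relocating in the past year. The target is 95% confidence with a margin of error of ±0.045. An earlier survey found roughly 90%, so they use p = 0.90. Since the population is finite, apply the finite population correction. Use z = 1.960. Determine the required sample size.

Unadjusted: n₀ = 1.960² × 0.90 × 0.10 / 0.045² ≈ 170.74, so n₀ = 171.
Finite population correction with N = 764: n = n₀ / (1 + (n₀−1)/N) = 171 / (1 + 170/764) = 171 / 1.2225 ≈ 139.88.
Rounding up, n = 140.

140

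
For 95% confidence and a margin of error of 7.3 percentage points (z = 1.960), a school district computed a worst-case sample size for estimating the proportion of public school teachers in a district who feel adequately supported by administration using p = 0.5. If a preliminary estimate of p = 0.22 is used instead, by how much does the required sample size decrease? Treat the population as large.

Conservative (p = 0.5): n = 1.960² × 0.25 / 0.073² ≈ 180.22 → 181.
Using p = 0.22: p(1−p) = 0.1716, so n = 1.960² × 0.1716 / 0.073² ≈ 123.70 → 124.
Reduction: 181 − 124 = 57.

57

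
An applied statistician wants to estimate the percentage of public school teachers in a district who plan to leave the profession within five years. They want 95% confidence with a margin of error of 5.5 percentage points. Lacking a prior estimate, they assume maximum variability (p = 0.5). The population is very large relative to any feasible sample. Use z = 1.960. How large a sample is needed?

318

With p = 0.5, p(1−p) = 0.25.
n = z²·p(1−p)/E² = 1.960² × 0.2500 / 0.055² = 3.8416 × 0.2500 / 0.003025 ≈ 317.49.
Rounding up gives n = 318.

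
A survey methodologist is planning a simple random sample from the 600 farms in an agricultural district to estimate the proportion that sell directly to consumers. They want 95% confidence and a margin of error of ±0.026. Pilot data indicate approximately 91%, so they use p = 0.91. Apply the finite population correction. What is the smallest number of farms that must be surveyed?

For 95% confidence, z = 1.960.
Unadjusted: n₀ = 1.960² × 0.91 × 0.09 / 0.026² ≈ 465.42, so n₀ = 466.
Finite population correction with N = 600: n = n₀ / (1 + (n₀−1)/N) = 466 / (1 + 465/600) = 466 / 1.7750 ≈ 262.54.
Rounding up, n = 263.

263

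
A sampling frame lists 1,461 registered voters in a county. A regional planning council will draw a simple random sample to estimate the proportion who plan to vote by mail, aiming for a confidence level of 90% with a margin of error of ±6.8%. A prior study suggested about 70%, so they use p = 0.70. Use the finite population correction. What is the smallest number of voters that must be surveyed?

114

For 90% confidence, z = 1.645.
Unadjusted: n₀ = 1.645² × 0.70 × 0.30 / 0.068² ≈ 122.89, so n₀ = 123.
Finite population correction with N = 1,461: n = n₀ / (1 + (n₀−1)/N) = 123 / (1 + 122/1461) = 123 / 1.0835 ≈ 113.52.
Rounding up, n = 114.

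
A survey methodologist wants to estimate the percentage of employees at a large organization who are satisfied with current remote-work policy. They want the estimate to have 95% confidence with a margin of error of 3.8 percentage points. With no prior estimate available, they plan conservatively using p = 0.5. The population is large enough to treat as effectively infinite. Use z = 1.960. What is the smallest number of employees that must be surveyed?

With p = 0.5, p(1−p) = 0.25.
n = z²·p(1−p)/E² = 1.960² × 0.2500 / 0.038² = 3.8416 × 0.2500 / 0.001444 ≈ 665.10.
Rounding up gives n = 666.

666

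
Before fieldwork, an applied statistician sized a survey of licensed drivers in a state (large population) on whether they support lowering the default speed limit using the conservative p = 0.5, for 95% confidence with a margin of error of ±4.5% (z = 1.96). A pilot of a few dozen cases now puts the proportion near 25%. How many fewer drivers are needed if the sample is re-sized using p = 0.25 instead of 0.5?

119

Conservative (p = 0.5): n = 1.96² × 0.25 / 0.045² ≈ 474.27 → 475.
Using p = 0.25: p(1−p) = 0.1875, so n = 1.96² × 0.1875 / 0.045² ≈ 355.70 → 356.
Reduction: 475 − 356 = 119.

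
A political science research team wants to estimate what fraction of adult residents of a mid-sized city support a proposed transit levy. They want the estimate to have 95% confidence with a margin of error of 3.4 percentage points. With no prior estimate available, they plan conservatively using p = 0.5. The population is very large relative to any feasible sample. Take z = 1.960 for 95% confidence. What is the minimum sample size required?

With p = 0.5, p(1−p) = 0.25.
n = z²·p(1−p)/E² = 1.960² × 0.2500 / 0.034² = 3.8416 × 0.2500 / 0.001156 ≈ 830.80.
Rounding up gives n = 831.

831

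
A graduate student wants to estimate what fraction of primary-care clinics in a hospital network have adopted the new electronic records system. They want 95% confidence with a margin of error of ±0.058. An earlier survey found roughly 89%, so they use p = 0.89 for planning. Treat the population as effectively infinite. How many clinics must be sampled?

For 95% confidence, z = 1.960.
With p = 0.89, p(1−p) = 0.0979.
n = z²·p(1−p)/E² = 1.960² × 0.0979 / 0.058² = 3.8416 × 0.0979 / 0.003364 ≈ 111.80.
Rounding up gives n = 112.

112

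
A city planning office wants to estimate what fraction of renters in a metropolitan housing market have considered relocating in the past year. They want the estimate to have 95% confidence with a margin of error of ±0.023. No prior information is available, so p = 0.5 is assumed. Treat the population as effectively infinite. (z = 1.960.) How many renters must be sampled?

1816

With p = 0.5, p(1−p) = 0.25.
n = z²·p(1−p)/E² = 1.960² × 0.2500 / 0.023² = 3.8416 × 0.2500 / 0.000529 ≈ 1815.50.
Rounding up gives n = 1816.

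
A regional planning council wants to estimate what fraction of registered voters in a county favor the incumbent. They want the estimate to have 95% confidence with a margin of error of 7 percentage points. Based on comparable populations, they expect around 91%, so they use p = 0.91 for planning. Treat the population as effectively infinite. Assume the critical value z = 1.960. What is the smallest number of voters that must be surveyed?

65

With p = 0.91, p(1−p) = 0.0819.
n = z²·p(1−p)/E² = 1.960² × 0.0819 / 0.070² = 3.8416 × 0.0819 / 0.004900 ≈ 64.21.
Rounding up gives n = 65.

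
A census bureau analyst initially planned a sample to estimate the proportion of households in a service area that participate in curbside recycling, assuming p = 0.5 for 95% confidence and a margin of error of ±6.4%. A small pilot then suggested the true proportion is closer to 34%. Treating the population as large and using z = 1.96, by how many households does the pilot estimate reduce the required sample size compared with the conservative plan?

Conservative (p = 0.5): n = 1.96² × 0.25 / 0.064² ≈ 234.47 → 235.
Using p = 0.34: p(1−p) = 0.2244, so n = 1.96² × 0.2244 / 0.064² ≈ 210.46 → 211.
Reduction: 235 − 211 = 24.

24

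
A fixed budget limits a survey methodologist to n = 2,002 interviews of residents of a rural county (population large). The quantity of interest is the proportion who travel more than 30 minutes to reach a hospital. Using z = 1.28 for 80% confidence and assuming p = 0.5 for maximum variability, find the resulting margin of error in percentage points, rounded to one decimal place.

SE(p̂) = √[p(1−p)/n] = √[0.2500/2002] = 0.01117.
E = z × SE = 1.28 × 0.01117 = 0.01430, or 1.4 percentage points.

1.4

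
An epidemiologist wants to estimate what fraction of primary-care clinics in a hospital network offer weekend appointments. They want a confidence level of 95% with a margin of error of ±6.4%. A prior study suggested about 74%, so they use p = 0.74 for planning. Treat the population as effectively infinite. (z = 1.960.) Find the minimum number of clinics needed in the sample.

181

With p = 0.74, p(1−p) = 0.1924.
n = z²·p(1−p)/E² = 1.960² × 0.1924 / 0.064² = 3.8416 × 0.1924 / 0.004096 ≈ 180.45.
Rounding up gives n = 181.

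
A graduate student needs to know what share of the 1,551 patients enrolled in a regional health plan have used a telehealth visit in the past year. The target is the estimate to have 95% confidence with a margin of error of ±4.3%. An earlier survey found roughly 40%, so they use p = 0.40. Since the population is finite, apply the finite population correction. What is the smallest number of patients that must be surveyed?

For 95% confidence, z = 1.96.
Unadjusted: n₀ = 1.96² × 0.40 × 0.60 / 0.043² ≈ 498.64, so n₀ = 499.
Finite population correction with N = 1,551: n = n₀ / (1 + (n₀−1)/N) = 499 / (1 + 498/1551) = 499 / 1.3211 ≈ 377.72.
Rounding up, n = 378.

378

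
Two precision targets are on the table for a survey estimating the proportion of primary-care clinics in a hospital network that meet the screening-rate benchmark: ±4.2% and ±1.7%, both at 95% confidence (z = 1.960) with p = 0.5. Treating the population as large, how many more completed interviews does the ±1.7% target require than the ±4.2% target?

At ±4.2%: n = 1.960² × 0.2500 / 0.042² ≈ 544.44 → 545.
At ±1.7%: n = 1.960² × 0.2500 / 0.017² ≈ 3323.18 → 3324.
Additional respondents: 3324 − 545 = 2779.

2779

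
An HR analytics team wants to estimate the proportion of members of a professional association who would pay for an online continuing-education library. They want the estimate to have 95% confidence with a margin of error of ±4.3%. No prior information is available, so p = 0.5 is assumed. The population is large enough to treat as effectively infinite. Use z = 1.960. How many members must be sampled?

520

With p = 0.5, p(1−p) = 0.25.
n = z²·p(1−p)/E² = 1.960² × 0.2500 / 0.043² = 3.8416 × 0.2500 / 0.001849 ≈ 519.42.
Rounding up gives n = 520.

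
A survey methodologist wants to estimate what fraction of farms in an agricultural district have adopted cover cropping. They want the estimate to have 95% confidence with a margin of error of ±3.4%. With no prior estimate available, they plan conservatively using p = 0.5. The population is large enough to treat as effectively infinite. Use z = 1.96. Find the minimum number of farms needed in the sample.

831

With p = 0.5, p(1−p) = 0.25.
n = z²·p(1−p)/E² = 1.96² × 0.2500 / 0.034² = 3.8416 × 0.2500 / 0.001156 ≈ 830.80.
Rounding up gives n = 831.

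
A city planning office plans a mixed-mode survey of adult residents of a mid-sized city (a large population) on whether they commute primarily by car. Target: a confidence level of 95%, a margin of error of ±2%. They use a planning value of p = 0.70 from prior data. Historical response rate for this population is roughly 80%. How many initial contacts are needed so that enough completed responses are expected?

2522

For 95% confidence, z = 1.960.
Completed interviews needed: n₀ = 1.960² × 0.2100 / 0.020² ≈ 2016.84 → 2017.
At an 80% response rate, contacts needed = 2017 / 0.80 ≈ 2521.25 → 2522.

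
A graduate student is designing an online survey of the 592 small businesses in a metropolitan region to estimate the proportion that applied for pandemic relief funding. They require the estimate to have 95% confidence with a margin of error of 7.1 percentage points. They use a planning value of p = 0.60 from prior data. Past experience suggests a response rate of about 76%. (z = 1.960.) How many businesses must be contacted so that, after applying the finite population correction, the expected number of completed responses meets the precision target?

Completed interviews needed (unadjusted): n₀ = 1.960² × 0.2400 / 0.071² ≈ 182.90 → 183.
FPC for N = 592: n = 183 / (1 + 182/592) = 183 / 1.3074 ≈ 139.97 → 140.
At a 76% response rate, contacts needed = 140 / 0.76 ≈ 184.21 → 185.

185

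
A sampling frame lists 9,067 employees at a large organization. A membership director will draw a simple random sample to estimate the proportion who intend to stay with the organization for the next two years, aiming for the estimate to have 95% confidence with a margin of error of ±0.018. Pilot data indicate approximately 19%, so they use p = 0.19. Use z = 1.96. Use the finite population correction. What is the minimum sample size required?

1520

Unadjusted: n₀ = 1.96² × 0.19 × 0.81 / 0.018² ≈ 1824.76, so n₀ = 1825.
Finite population correction with N = 9,067: n = n₀ / (1 + (n₀−1)/N) = 1825 / (1 + 1824/9067) = 1825 / 1.2012 ≈ 1519.35.
Rounding up, n = 1520.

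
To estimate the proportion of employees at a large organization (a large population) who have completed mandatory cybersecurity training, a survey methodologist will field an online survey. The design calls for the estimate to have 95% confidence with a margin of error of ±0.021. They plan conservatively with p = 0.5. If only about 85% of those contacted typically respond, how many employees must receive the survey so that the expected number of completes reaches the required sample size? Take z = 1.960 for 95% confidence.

Completed interviews needed: n₀ = 1.960² × 0.2500 / 0.021² ≈ 2177.78 → 2178.
At an 85% response rate, contacts needed = 2178 / 0.85 ≈ 2562.35 → 2563.

2563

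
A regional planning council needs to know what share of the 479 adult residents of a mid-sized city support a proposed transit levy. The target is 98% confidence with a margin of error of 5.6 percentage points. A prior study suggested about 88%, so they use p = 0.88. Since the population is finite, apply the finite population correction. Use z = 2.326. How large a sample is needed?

133

Unadjusted: n₀ = 2.326² × 0.88 × 0.12 / 0.056² ≈ 182.18, so n₀ = 183.
Finite population correction with N = 479: n = n₀ / (1 + (n₀−1)/N) = 183 / (1 + 182/479) = 183 / 1.3800 ≈ 132.61.
Rounding up, n = 133.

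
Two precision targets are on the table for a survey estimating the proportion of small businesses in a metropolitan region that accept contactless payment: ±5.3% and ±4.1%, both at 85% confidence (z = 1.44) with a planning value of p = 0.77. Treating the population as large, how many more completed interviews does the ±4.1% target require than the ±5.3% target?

88

At ±5.3%: n = 1.44² × 0.1771 / 0.053² ≈ 130.73 → 131.
At ±4.1%: n = 1.44² × 0.1771 / 0.041² ≈ 218.46 → 219.
Additional respondents: 219 − 131 = 88.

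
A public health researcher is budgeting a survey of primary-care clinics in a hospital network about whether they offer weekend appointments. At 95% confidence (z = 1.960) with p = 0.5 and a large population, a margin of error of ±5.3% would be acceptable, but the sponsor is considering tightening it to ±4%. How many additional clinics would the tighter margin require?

259

At ±5.3%: n = 1.960² × 0.2500 / 0.053² ≈ 341.90 → 342.
At ±4%: n = 1.960² × 0.2500 / 0.040² ≈ 600.25 → 601.
Additional respondents: 601 − 342 = 259.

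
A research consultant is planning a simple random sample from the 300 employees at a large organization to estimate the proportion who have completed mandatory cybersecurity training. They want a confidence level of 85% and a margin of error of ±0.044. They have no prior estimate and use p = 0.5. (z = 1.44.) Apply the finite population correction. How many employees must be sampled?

142

Unadjusted: n₀ = 1.44² × 0.50 × 0.50 / 0.044² ≈ 267.77, so n₀ = 268.
Finite population correction with N = 300: n = n₀ / (1 + (n₀−1)/N) = 268 / (1 + 267/300) = 268 / 1.8900 ≈ 141.80.
Rounding up, n = 142.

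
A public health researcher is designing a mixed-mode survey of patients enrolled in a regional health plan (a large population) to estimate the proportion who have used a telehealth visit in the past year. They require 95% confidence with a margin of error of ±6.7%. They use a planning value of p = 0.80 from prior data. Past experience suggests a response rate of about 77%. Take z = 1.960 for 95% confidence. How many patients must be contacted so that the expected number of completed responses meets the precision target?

Completed interviews needed: n₀ = 1.960² × 0.1600 / 0.067² ≈ 136.92 → 137.
At a 77% response rate, contacts needed = 137 / 0.77 ≈ 177.92 → 178.

178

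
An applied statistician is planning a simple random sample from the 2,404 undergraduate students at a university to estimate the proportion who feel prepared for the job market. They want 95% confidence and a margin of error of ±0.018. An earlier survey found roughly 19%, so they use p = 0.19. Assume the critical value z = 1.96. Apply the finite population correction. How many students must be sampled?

Unadjusted: n₀ = 1.96² × 0.19 × 0.81 / 0.018² ≈ 1824.76, so n₀ = 1825.
Finite population correction with N = 2,404: n = n₀ / (1 + (n₀−1)/N) = 1825 / (1 + 1824/2404) = 1825 / 1.7587 ≈ 1037.68.
Rounding up, n = 1038.

1038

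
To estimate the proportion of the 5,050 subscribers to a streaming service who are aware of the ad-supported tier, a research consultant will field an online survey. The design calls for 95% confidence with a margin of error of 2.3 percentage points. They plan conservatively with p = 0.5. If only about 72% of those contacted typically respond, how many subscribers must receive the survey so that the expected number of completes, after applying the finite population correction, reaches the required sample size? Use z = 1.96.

Completed interviews needed (unadjusted): n₀ = 1.96² × 0.2500 / 0.023² ≈ 1815.50 → 1816.
FPC for N = 5,050: n = 1816 / (1 + 1815/5050) = 1816 / 1.3594 ≈ 1335.88 → 1336.
At a 72% response rate, contacts needed = 1336 / 0.72 ≈ 1855.56 → 1856.

1856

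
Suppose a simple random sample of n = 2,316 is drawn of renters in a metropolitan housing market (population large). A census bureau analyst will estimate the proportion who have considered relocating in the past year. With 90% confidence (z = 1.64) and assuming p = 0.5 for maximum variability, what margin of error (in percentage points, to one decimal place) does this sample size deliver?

SE(p̂) = √[p(1−p)/n] = √[0.2500/2316] = 0.01039.
E = z × SE = 1.64 × 0.01039 = 0.01704, or 1.7 percentage points.

1.7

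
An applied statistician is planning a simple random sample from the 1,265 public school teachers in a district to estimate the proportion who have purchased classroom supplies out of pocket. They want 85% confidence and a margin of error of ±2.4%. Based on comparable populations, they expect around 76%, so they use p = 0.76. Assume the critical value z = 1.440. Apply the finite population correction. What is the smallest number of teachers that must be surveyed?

433

Unadjusted: n₀ = 1.440² × 0.76 × 0.24 / 0.024² ≈ 656.64, so n₀ = 657.
Finite population correction with N = 1,265: n = n₀ / (1 + (n₀−1)/N) = 657 / (1 + 656/1265) = 657 / 1.5186 ≈ 432.64.
Rounding up, n = 433.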